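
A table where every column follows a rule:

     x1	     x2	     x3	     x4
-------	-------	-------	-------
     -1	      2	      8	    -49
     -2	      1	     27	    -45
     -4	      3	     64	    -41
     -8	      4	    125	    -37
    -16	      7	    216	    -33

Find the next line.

Column x1 — ×2 each step: -1, -2, -4, -8, -16 → -32.
Column x2: each term is the sum of the two before it; 2, 1, 3, 4, 7 → 11.
Column x3 goes 8, 27, 64, 125, 216 → 343 (perfect cubes: 2³, 3³, 4³, …).
Column x4: +4 each step, so -49, -45, -41, -37, -33 → -29.
Putting it together: -32  11  343  -29.

-32  11  343  -29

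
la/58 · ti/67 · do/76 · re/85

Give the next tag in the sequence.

Note goes la, ti, do, re → mi (runs through the solfège scale do→ti).
Second component: +9 each step; 58, 67, 76, 85 → 94.
Combining the parts gives mi/94.

mi/94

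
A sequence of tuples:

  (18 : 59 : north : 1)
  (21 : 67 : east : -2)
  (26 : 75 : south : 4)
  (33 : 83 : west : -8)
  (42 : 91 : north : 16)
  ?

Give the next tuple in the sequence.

(53 : 99 : east : -32)

First entry goes 18, 21, 26, 33, 42 → 53 (differences are 3, 5, 7, … (increasing by 2 each time)).
Second entry: +8 each step; 59, 67, 75, 83, 91 → 99.
Direction — repeats north → east → south → west: north, east, south, west, north → east.
For the fourth entry, ×(-2) each step: 1, -2, 4, -8, 16 → -32.
Combining the parts gives (53 : 99 : east : -32).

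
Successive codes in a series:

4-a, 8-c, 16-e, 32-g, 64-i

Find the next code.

128-k

For the first component, ×2 each step: 4, 8, 16, 32, 64 → 128.
Letter: letters move forward 2 places in the alphabet; a, c, e, g, i → k.
Putting it together: 128-k.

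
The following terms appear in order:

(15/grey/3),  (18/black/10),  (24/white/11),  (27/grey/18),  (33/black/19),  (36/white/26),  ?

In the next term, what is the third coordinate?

Third coordinate: alternating steps +7, +1, +7, +1, …, so 3, 10, 11, 18, 19, 26 → 27.

27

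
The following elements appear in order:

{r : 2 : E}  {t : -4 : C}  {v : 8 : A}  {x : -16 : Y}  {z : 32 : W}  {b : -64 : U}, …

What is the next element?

First letter: letters move forward 2 places in the alphabet, wrapping Z→A; r, t, v, x, z, b → d.
Second entry: ×(-2) each step, so 2, -4, 8, -16, 32, -64 → 128.
Second letter: letters move back 2 places in the alphabet, wrapping A→Z; E, C, A, Y, W, U → S.
So the next element is {d : 128 : S}.

{d : 128 : S}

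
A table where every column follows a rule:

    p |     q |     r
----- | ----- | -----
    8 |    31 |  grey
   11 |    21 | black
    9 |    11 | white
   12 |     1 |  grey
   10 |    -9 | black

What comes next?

For the column p, alternating steps +3, −2, +3, −2, …: 8, 11, 9, 12, 10 → 13.
Column q: −10 each step; 31, 21, 11, 1, -9 → -19.
Column r: repeats grey → black → white; grey, black, white, grey, black → white.
Putting it together: 13  -19  white.

13  -19  white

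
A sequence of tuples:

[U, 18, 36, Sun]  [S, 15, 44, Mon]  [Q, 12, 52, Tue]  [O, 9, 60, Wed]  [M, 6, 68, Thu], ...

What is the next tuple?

[K, 3, 76, Fri]

Letter goes U, S, Q, O, M → K (letters move back 2 places in the alphabet).
Second coordinate goes 18, 15, 12, 9, 6 → 3 (−3 each step).
Third coordinate: +8 each step; 36, 44, 52, 60, 68 → 76.
For the day, runs through the weekdays Mon→Sun: Sun, Mon, Tue, Wed, Thu → Fri.
Putting it together: [K, 3, 76, Fri].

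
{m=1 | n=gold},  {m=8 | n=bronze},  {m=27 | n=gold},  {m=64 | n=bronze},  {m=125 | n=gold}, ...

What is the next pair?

{m=216 | n=bronze}

M — perfect cubes: 1³, 2³, 3³, …: 1, 8, 27, 64, 125 → 216.
N: alternates gold ↔ bronze; gold, bronze, gold, bronze, gold → bronze.
Combining the parts gives {m=216 | n=bronze}.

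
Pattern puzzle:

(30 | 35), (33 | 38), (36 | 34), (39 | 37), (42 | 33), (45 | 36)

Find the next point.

(48 | 32)

First coordinate: +3 each step, so 30, 33, 36, 39, 42, 45 → 48.
Second coordinate goes 35, 38, 34, 37, 33, 36 → 32 (alternating steps +3, −4, +3, −4, …).
Putting it together: (48 | 32).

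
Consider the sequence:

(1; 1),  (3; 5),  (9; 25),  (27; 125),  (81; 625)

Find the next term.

(243; 3125)

First slot: ×3 each step; 1, 3, 9, 27, 81 → 243.
Second slot: ×5 each step, so 1, 5, 25, 125, 625 → 3125.
Combining the parts gives (243; 3125).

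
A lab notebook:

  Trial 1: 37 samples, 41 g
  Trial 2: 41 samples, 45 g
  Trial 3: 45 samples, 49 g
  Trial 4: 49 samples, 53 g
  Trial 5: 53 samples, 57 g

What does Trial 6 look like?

57 samples, 61 g

Samples: +4 each step, so 37, 41, 45, 49, 53 → 57.
G: always 4 more than the samples; 41, 45, 49, 53, 57 → 61.
Combining the parts gives 57 samples, 61 g.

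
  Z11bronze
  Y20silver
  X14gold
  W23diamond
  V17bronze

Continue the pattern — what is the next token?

U26silver

For the letter, letters move back 1 place in the alphabet: Z, Y, X, W, V → U.
Second component — alternating steps +9, −6, +9, −6, …: 11, 20, 14, 23, 17 → 26.
Rank: bronze, silver, gold, diamond, bronze → silver (repeats bronze → silver → gold → diamond).
Putting it together: U26silver.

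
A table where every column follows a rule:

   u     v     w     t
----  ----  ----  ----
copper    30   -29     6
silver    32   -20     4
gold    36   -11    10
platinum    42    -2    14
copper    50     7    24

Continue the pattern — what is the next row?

silver  60  16  38

Column u: repeats copper → silver → gold → platinum; copper, silver, gold, platinum, copper → silver.
Column v: differences are 2, 4, 6, … (increasing by 2 each time), so 30, 32, 36, 42, 50 → 60.
Column w goes -29, -20, -11, -2, 7 → 16 (+9 each step).
Column t: each term is the sum of the two before it, so 6, 4, 10, 14, 24 → 38.
Combining the parts gives silver  60  16  38.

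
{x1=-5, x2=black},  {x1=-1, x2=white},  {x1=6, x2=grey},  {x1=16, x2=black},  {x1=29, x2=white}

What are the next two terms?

X1: -5, -1, 6, 16, 29 → 45 → 64 (differences are 4, 7, 10, … (increasing by 3 each time)).
X2 goes black, white, grey, black, white → grey → black (repeats black → white → grey).
Putting the parts together: {x1=45, x2=grey} and then {x1=64, x2=black}.

{x1=45, x2=grey}, {x1=64, x2=black}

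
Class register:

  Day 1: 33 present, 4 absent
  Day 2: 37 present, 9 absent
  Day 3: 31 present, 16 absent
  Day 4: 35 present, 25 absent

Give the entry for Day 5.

29 present, 36 absent

For the present, alternating steps +4, −6, +4, −6, …: 33, 37, 31, 35 → 29.
Absent: perfect squares: 2², 3², 4², …; 4, 9, 16, 25 → 36.
So the next line is 29 present, 36 absent.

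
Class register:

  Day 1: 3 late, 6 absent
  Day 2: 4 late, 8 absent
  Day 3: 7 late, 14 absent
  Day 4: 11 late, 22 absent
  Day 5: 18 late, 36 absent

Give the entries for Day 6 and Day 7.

Late — each term is the sum of the two before it: 3, 4, 7, 11, 18 → 29 → 47.
For the absent, always 2 × the late: 6, 8, 14, 22, 36 → 58 → 94.
Putting the parts together: 29 late, 58 absent and then 47 late, 94 absent.

29 late, 58 absent; 47 late, 94 absent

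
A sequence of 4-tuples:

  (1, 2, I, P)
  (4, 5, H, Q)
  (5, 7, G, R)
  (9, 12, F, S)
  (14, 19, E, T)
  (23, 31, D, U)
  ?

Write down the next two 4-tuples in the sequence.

(37, 50, C, V), (60, 81, B, W)

For the first value, each term is the sum of the two before it: 1, 4, 5, 9, 14, 23 → 37 → 60.
Second value — each term is the sum of the two before it: 2, 5, 7, 12, 19, 31 → 50 → 81.
First letter goes I, H, G, F, E, D → C → B (letters move back 1 place in the alphabet).
Second letter: P, Q, R, S, T, U → V → W (letters move forward 1 place in the alphabet).
Putting the parts together: (37, 50, C, V) and then (60, 81, B, W).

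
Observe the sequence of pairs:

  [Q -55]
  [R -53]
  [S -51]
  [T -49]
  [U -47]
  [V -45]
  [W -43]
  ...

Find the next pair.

[X -41]

Letter goes Q, R, S, T, U, V, W → X (letters move forward 1 place in the alphabet).
Second coordinate: -55, -53, -51, -49, -47, -45, -43 → -41 (+2 each step).
Putting it together: [X -41].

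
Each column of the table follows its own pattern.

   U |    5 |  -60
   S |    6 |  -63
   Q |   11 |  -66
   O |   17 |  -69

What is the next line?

M  28  -72

Letter: U, S, Q, O → M (letters move back 2 places in the alphabet).
Second component: each term is the sum of the two before it, so 5, 6, 11, 17 → 28.
Third component: −3 each step; -60, -63, -66, -69 → -72.
Putting it together: M  28  -72.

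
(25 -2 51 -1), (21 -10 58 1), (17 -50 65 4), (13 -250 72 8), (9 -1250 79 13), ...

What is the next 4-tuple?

(5 -6250 86 19)

First component: −4 each step, so 25, 21, 17, 13, 9 → 5.
Second component goes -2, -10, -50, -250, -1250 → -6250 (×5 each step).
Third component: +7 each step; 51, 58, 65, 72, 79 → 86.
For the fourth component, differences are 2, 3, 4, … (increasing by 1 each time): -1, 1, 4, 8, 13 → 19.
Putting it together: (5 -6250 86 19).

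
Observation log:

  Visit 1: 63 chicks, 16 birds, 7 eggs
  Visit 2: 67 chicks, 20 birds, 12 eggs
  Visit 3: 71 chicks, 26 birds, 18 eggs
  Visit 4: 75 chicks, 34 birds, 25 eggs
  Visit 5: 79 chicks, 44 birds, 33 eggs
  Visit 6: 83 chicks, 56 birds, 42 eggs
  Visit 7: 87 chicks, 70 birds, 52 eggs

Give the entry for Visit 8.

91 chicks, 86 birds, 63 eggs

Chicks goes 63, 67, 71, 75, 79, 83, 87 → 91 (+4 each step).
Birds goes 16, 20, 26, 34, 44, 56, 70 → 86 (differences are 4, 6, 8, … (increasing by 2 each time)).
Eggs: differences are 5, 6, 7, … (increasing by 1 each time); 7, 12, 18, 25, 33, 42, 52 → 63.
Putting it together: 91 chicks, 86 birds, 63 eggs.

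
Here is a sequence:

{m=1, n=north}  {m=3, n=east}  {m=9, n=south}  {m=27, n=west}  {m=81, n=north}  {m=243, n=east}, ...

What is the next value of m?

729

M goes 1, 3, 9, 27, 81, 243 → 729 (×3 each step).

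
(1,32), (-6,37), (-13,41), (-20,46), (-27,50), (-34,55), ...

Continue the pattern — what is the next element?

(-41,59)

First value goes 1, -6, -13, -20, -27, -34 → -41 (−7 each step).
For the second value, alternating steps +5, +4, +5, +4, …: 32, 37, 41, 46, 50, 55 → 59.
So the next element is (-41,59).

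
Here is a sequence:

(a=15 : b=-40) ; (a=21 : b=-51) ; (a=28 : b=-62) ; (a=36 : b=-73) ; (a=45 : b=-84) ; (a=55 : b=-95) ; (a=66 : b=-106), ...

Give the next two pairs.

A — differences are 6, 7, 8, … (increasing by 1 each time): 15, 21, 28, 36, 45, 55, 66 → 78 → 91.
B: −11 each step, so -40, -51, -62, -73, -84, -95, -106 → -117 → -128.
So the next two pairs are (a=78 : b=-117) and (a=91 : b=-128).

(a=78 : b=-117), (a=91 : b=-128)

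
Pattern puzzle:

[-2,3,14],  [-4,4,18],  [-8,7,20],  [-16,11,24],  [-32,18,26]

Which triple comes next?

[-64,29,30]

For the first part, ×2 each step: -2, -4, -8, -16, -32 → -64.
Second part: each term is the sum of the two before it; 3, 4, 7, 11, 18 → 29.
For the third part, alternating steps +4, +2, +4, +2, …: 14, 18, 20, 24, 26 → 30.
Combining the parts gives [-64,29,30].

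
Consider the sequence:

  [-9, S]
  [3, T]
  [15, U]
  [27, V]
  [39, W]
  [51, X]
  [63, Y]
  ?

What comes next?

[75, Z]

First component: +12 each step; -9, 3, 15, 27, 39, 51, 63 → 75.
For the letter, letters move forward 1 place in the alphabet: S, T, U, V, W, X, Y → Z.
Combining the parts gives [75, Z].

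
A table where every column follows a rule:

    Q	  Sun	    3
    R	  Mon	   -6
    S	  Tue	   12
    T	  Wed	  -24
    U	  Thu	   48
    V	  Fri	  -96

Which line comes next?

For the letter, letters move forward 1 place in the alphabet: Q, R, S, T, U, V → W.
Day — runs through the weekdays Mon→Sun: Sun, Mon, Tue, Wed, Thu, Fri → Sat.
Third component — ×(-2) each step: 3, -6, 12, -24, 48, -96 → 192.
Putting it together: W  Sat  192.

W  Sat  192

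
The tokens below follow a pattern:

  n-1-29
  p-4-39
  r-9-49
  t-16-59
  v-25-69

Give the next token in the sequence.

Letter — letters move forward 2 places in the alphabet: n, p, r, t, v → x.
For the second component, perfect squares: 1², 2², 3², …: 1, 4, 9, 16, 25 → 36.
Third component: +10 each step, so 29, 39, 49, 59, 69 → 79.
So the next token is x-36-79.

x-36-79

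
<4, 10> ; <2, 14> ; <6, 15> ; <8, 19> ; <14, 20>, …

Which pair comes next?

<22, 24>

First component: 4, 2, 6, 8, 14 → 22 (each term is the sum of the two before it).
Second component goes 10, 14, 15, 19, 20 → 24 (alternating steps +4, +1, +4, +1, …).
So the next pair is <22, 24>.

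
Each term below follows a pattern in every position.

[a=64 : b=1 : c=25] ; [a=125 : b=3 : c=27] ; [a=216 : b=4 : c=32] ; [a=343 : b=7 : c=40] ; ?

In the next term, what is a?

512

A goes 64, 125, 216, 343 → 512 (perfect cubes: 4³, 5³, 6³, …).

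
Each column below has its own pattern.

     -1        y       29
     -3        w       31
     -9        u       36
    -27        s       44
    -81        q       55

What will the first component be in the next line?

First component: -1, -3, -9, -27, -81 → -243 (×3 each step).
Letter: letters move back 2 places in the alphabet; y, w, u, s, q → o.
For the third component, differences are 2, 5, 8, … (increasing by 3 each time): 29, 31, 36, 44, 55 → 69.

-243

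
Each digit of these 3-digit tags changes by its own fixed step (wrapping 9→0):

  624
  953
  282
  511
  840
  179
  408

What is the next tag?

First digit: +3 each step, mod 10, so 6, 9, 2, 5, 8, 1, 4 → 7.
Second digit — +3 each step, mod 10: 2, 5, 8, 1, 4, 7, 0 → 3.
Third digit — −1 each step, mod 10: 4, 3, 2, 1, 0, 9, 8 → 7.
Putting it together: 737.

737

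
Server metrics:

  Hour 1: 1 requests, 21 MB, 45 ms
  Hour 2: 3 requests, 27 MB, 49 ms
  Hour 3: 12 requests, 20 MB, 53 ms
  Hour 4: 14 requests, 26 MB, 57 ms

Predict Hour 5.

Requests goes 1, 3, 12, 14 → 23 (alternating steps +2, +9, +2, +9, …).
MB: 21, 27, 20, 26 → 19 (alternating steps +6, −7, +6, −7, …).
Ms — +4 each step: 45, 49, 53, 57 → 61.
Putting it together: 23 requests, 19 MB, 61 ms.

23 requests, 19 MB, 61 ms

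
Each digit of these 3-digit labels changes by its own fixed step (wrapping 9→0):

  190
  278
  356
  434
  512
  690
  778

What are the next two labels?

First digit: 1, 2, 3, 4, 5, 6, 7 → 8 → 9 (+1 each step, mod 10).
Second digit — −2 each step, mod 10: 9, 7, 5, 3, 1, 9, 7 → 5 → 3.
Third digit: −2 each step, mod 10, so 0, 8, 6, 4, 2, 0, 8 → 6 → 4.
So the next two labels are 856 and 934.

856 then 934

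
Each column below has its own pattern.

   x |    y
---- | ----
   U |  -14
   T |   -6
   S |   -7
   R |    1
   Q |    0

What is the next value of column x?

Column x goes U, T, S, R, Q → P (letters move back 1 place in the alphabet).
Column y: alternating steps +8, −1, +8, −1, …; -14, -6, -7, 1, 0 → 8.

P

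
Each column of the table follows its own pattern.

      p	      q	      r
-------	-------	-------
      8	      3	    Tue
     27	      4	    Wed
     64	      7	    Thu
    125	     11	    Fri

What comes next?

Column p goes 8, 27, 64, 125 → 216 (perfect cubes: 2³, 3³, 4³, …).
Column q: 3, 4, 7, 11 → 18 (each term is the sum of the two before it).
Column r: Tue, Wed, Thu, Fri → Sat (runs through the weekdays Mon→Sun).
Putting it together: 216  18  Sat.

216  18  Sat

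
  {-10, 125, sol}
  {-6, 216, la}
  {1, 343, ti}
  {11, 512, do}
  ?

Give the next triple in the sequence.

First value goes -10, -6, 1, 11 → 24 (differences are 4, 7, 10, … (increasing by 3 each time)).
Second value: 125, 216, 343, 512 → 729 (perfect cubes: 5³, 6³, 7³, …).
Note: sol, la, ti, do → re (runs through the solfège scale do→ti).
So the next triple is {24, 729, re}.

{24, 729, re}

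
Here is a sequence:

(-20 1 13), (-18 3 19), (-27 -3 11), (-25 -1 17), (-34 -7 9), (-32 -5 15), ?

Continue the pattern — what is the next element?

For the first entry, alternating steps +2, −9, +2, −9, …: -20, -18, -27, -25, -34, -32 → -41.
For the second entry, alternating steps +2, −6, +2, −6, …: 1, 3, -3, -1, -7, -5 → -11.
For the third entry, alternating steps +6, −8, +6, −8, …: 13, 19, 11, 17, 9, 15 → 7.
Combining the parts gives (-41 -11 7).

(-41 -11 7)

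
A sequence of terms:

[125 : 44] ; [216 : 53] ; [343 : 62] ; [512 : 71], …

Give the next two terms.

For the first component, perfect cubes: 5³, 6³, 7³, …: 125, 216, 343, 512 → 729 → 1000.
For the second component, +9 each step: 44, 53, 62, 71 → 80 → 89.
So the next two terms are [729 : 80] and [1000 : 89].

[729 : 80], [1000 : 89]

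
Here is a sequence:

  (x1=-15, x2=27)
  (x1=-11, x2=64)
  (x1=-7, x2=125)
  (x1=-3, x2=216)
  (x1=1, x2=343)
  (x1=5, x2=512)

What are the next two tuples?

X1 goes -15, -11, -7, -3, 1, 5 → 9 → 13 (+4 each step).
X2: perfect cubes: 3³, 4³, 5³, …; 27, 64, 125, 216, 343, 512 → 729 → 1000.
So the next two tuples are (x1=9, x2=729) and (x1=13, x2=1000).

(x1=9, x2=729), (x1=13, x2=1000)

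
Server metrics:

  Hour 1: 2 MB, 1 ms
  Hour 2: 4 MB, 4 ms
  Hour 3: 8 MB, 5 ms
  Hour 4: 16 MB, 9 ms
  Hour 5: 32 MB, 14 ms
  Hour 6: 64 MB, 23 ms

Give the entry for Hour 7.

128 MB, 37 ms

MB: ×2 each step, so 2, 4, 8, 16, 32, 64 → 128.
Ms — each term is the sum of the two before it: 1, 4, 5, 9, 14, 23 → 37.
So the next row is 128 MB, 37 ms.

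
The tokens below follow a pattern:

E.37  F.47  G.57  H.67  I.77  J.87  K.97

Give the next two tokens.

Letter: letters move forward 1 place in the alphabet; E, F, G, H, I, J, K → L → M.
Second component: +10 each step; 37, 47, 57, 67, 77, 87, 97 → 107 → 117.
Putting the parts together: L.107 and then M.117.

L.107 then M.117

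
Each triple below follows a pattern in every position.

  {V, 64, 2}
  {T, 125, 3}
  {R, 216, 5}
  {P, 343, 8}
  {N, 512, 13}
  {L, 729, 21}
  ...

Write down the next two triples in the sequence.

Letter goes V, T, R, P, N, L → J → H (letters move back 2 places in the alphabet).
Second component: perfect cubes: 4³, 5³, 6³, …; 64, 125, 216, 343, 512, 729 → 1000 → 1331.
Third component goes 2, 3, 5, 8, 13, 21 → 34 → 55 (each term is the sum of the two before it).
So the next two triples are {J, 1000, 34} and {H, 1331, 55}.

{J, 1000, 34}, {H, 1331, 55}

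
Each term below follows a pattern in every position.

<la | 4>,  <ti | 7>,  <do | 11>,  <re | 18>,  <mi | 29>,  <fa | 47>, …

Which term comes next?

Note: la, ti, do, re, mi, fa → sol (runs through the solfège scale do→ti).
Second slot: each term is the sum of the two before it; 4, 7, 11, 18, 29, 47 → 76.
So the next term is <sol | 76>.

<sol | 76>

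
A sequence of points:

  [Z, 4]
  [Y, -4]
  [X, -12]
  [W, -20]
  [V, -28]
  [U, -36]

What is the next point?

[T, -44]

Letter goes Z, Y, X, W, V, U → T (letters move back 1 place in the alphabet).
Second coordinate: −8 each step, so 4, -4, -12, -20, -28, -36 → -44.
Putting it together: [T, -44].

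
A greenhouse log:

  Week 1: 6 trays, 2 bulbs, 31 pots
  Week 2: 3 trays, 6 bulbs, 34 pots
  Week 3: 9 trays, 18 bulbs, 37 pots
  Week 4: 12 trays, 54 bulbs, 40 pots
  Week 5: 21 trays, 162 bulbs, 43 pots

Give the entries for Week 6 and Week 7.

33 trays, 486 bulbs, 46 pots; 54 trays, 1458 bulbs, 49 pots

Trays — each term is the sum of the two before it: 6, 3, 9, 12, 21 → 33 → 54.
For the bulbs, ×3 each step: 2, 6, 18, 54, 162 → 486 → 1458.
Pots goes 31, 34, 37, 40, 43 → 46 → 49 (+3 each step).
Putting the parts together: 33 trays, 486 bulbs, 46 pots and then 54 trays, 1458 bulbs, 49 pots.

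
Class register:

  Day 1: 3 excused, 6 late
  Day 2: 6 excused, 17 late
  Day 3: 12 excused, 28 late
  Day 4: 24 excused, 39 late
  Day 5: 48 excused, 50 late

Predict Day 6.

96 excused, 61 late

Excused: 3, 6, 12, 24, 48 → 96 (×2 each step).
Late: 6, 17, 28, 39, 50 → 61 (+11 each step).
Combining the parts gives 96 excused, 61 late.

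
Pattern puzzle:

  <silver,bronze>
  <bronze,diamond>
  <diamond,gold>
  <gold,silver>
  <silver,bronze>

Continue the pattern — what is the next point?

<bronze,diamond>

First rank goes silver, bronze, diamond, gold, silver → bronze (repeats silver → bronze → diamond → gold).
For the second rank, repeats bronze → diamond → gold → silver: bronze, diamond, gold, silver, bronze → diamond.
Putting it together: <bronze,diamond>.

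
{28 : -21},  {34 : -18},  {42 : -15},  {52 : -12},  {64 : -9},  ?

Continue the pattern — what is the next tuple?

{78 : -6}

For the first entry, differences are 6, 8, 10, … (increasing by 2 each time): 28, 34, 42, 52, 64 → 78.
Second entry — +3 each step: -21, -18, -15, -12, -9 → -6.
Combining the parts gives {78 : -6}.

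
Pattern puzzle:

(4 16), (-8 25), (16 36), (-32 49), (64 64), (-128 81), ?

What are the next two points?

(256 100), (-512 121)

First slot: 4, -8, 16, -32, 64, -128 → 256 → -512 (×(-2) each step).
Second slot: 16, 25, 36, 49, 64, 81 → 100 → 121 (perfect squares: 4², 5², 6², …).
Putting the parts together: (256 100) and then (-512 121).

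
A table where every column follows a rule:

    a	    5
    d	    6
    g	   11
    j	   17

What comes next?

m  28

Letter: a, d, g, j → m (letters move forward 3 places in the alphabet).
For the second component, each term is the sum of the two before it: 5, 6, 11, 17 → 28.
Putting it together: m  28.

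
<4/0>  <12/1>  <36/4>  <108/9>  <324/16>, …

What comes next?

First entry: ×3 each step; 4, 12, 36, 108, 324 → 972.
Second entry: 0, 1, 4, 9, 16 → 25 (differences are 1, 3, 5, … (increasing by 2 each time)).
So the next pair is <972/25>.

<972/25>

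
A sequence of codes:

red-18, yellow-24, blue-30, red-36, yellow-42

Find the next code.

blue-48

Colour — repeats red → yellow → blue: red, yellow, blue, red, yellow → blue.
Second component: +6 each step, so 18, 24, 30, 36, 42 → 48.
Combining the parts gives blue-48.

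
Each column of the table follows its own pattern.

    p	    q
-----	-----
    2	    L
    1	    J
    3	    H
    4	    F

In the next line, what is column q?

For the column q, letters move back 2 places in the alphabet: L, J, H, F → D.

D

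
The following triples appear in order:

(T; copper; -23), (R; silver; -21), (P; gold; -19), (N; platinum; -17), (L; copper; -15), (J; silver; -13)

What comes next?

Letter: letters move back 2 places in the alphabet, so T, R, P, N, L, J → H.
Metal: repeats copper → silver → gold → platinum; copper, silver, gold, platinum, copper, silver → gold.
Third component: -23, -21, -19, -17, -15, -13 → -11 (+2 each step).
So the next triple is (H; gold; -11).

(H; gold; -11)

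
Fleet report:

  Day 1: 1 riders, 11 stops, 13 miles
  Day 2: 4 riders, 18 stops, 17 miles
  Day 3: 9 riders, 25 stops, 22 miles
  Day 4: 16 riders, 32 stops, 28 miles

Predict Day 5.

25 riders, 39 stops, 35 miles

Riders goes 1, 4, 9, 16 → 25 (perfect squares: 1², 2², 3², …).
Stops: +7 each step, so 11, 18, 25, 32 → 39.
Miles: differences are 4, 5, 6, … (increasing by 1 each time), so 13, 17, 22, 28 → 35.
So the next row is 25 riders, 39 stops, 35 miles.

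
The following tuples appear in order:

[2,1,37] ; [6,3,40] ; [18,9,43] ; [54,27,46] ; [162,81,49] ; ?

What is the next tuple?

First part: ×3 each step; 2, 6, 18, 54, 162 → 486.
Second part: ×3 each step, so 1, 3, 9, 27, 81 → 243.
Third part goes 37, 40, 43, 46, 49 → 52 (+3 each step).
Combining the parts gives [486,243,52].

[486,243,52]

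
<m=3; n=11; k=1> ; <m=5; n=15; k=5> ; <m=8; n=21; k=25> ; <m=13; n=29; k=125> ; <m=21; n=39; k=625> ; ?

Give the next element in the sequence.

M: 3, 5, 8, 13, 21 → 34 (each term is the sum of the two before it).
N: differences are 4, 6, 8, … (increasing by 2 each time); 11, 15, 21, 29, 39 → 51.
For the k, ×5 each step: 1, 5, 25, 125, 625 → 3125.
Combining the parts gives <m=34; n=51; k=3125>.

<m=34; n=51; k=3125>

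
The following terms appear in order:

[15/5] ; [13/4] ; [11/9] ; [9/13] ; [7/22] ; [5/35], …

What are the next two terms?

[3/57], [1/92]

First part: −2 each step, so 15, 13, 11, 9, 7, 5 → 3 → 1.
Second part: each term is the sum of the two before it, so 5, 4, 9, 13, 22, 35 → 57 → 92.
So the next two terms are [3/57] and [1/92].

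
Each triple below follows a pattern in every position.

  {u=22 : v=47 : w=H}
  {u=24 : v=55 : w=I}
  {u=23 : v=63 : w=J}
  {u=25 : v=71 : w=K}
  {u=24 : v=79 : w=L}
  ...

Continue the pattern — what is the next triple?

U: 22, 24, 23, 25, 24 → 26 (alternating steps +2, −1, +2, −1, …).
V — +8 each step: 47, 55, 63, 71, 79 → 87.
W: letters move forward 1 place in the alphabet; H, I, J, K, L → M.
So the next triple is {u=26 : v=87 : w=M}.

{u=26 : v=87 : w=M}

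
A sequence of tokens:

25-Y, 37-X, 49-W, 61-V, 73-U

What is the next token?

85-T

First component goes 25, 37, 49, 61, 73 → 85 (+12 each step).
Letter: Y, X, W, V, U → T (letters move back 1 place in the alphabet).
So the next token is 85-T.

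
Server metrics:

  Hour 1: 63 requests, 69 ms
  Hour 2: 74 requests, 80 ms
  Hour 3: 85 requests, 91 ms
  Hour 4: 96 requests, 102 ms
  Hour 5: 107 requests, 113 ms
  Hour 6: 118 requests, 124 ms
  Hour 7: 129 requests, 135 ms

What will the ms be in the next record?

For the requests, +11 each step: 63, 74, 85, 96, 107, 118, 129 → 140.
Ms: always 6 more than the requests, so 69, 80, 91, 102, 113, 124, 135 → 146.

146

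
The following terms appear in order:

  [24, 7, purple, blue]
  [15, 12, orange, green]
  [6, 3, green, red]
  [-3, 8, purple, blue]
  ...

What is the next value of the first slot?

-12

For the first slot, −9 each step: 24, 15, 6, -3 → -12.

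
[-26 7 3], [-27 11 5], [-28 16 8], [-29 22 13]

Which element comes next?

For the first coordinate, −1 each step: -26, -27, -28, -29 → -30.
Second coordinate: differences are 4, 5, 6, … (increasing by 1 each time), so 7, 11, 16, 22 → 29.
Third coordinate: 3, 5, 8, 13 → 21 (each term is the sum of the two before it).
Combining the parts gives [-30 29 21].

[-30 29 21]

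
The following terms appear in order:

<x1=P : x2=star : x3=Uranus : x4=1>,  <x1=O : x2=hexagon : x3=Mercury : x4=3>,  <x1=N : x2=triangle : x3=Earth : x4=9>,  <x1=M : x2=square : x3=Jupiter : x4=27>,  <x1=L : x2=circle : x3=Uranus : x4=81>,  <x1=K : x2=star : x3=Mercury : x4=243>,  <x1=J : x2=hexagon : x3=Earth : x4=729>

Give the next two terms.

For the x1, letters move back 1 place in the alphabet: P, O, N, M, L, K, J → I → H.
X2: repeats star → hexagon → triangle → square → circle; star, hexagon, triangle, square, circle, star, hexagon → triangle → square.
X3 — repeats Uranus → Mercury → Earth → Jupiter: Uranus, Mercury, Earth, Jupiter, Uranus, Mercury, Earth → Jupiter → Uranus.
X4 goes 1, 3, 9, 27, 81, 243, 729 → 2187 → 6561 (×3 each step).
Putting the parts together: <x1=I : x2=triangle : x3=Jupiter : x4=2187> and then <x1=H : x2=square : x3=Uranus : x4=6561>.

<x1=I : x2=triangle : x3=Jupiter : x4=2187>, <x1=H : x2=square : x3=Uranus : x4=6561>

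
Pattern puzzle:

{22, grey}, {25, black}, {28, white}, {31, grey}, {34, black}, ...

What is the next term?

First coordinate: 22, 25, 28, 31, 34 → 37 (+3 each step).
Shade: grey, black, white, grey, black → white (repeats grey → black → white).
So the next term is {37, white}.

{37, white}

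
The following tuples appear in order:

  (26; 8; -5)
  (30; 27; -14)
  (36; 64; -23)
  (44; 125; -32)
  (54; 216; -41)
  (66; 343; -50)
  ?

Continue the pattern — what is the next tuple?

(80; 512; -59)

First part: differences are 4, 6, 8, … (increasing by 2 each time); 26, 30, 36, 44, 54, 66 → 80.
Second part: perfect cubes: 2³, 3³, 4³, …; 8, 27, 64, 125, 216, 343 → 512.
Third part — −9 each step: -5, -14, -23, -32, -41, -50 → -59.
So the next tuple is (80; 512; -59).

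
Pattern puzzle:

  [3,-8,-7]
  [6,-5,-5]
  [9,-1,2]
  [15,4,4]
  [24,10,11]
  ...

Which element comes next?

[39,17,13]

First part: each term is the sum of the two before it; 3, 6, 9, 15, 24 → 39.
Second part goes -8, -5, -1, 4, 10 → 17 (differences are 3, 4, 5, … (increasing by 1 each time)).
For the third part, alternating steps +2, +7, +2, +7, …: -7, -5, 2, 4, 11 → 13.
So the next element is [39,17,13].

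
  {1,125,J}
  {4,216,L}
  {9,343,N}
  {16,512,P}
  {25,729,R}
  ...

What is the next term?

For the first component, perfect squares: 1², 2², 3², …: 1, 4, 9, 16, 25 → 36.
Second component goes 125, 216, 343, 512, 729 → 1000 (perfect cubes: 5³, 6³, 7³, …).
Letter: J, L, N, P, R → T (letters move forward 2 places in the alphabet).
Putting it together: {36,1000,T}.

{36,1000,T}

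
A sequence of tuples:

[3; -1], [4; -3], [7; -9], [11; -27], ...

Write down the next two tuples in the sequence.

First entry goes 3, 4, 7, 11 → 18 → 29 (each term is the sum of the two before it).
Second entry — ×3 each step: -1, -3, -9, -27 → -81 → -243.
Putting the parts together: [18; -81] and then [29; -243].

[18; -81], [29; -243]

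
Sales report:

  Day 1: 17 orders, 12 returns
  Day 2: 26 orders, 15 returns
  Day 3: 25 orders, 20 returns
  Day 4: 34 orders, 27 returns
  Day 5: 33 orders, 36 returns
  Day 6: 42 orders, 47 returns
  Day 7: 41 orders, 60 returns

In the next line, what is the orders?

For the orders, alternating steps +9, −1, +9, −1, …: 17, 26, 25, 34, 33, 42, 41 → 50.

50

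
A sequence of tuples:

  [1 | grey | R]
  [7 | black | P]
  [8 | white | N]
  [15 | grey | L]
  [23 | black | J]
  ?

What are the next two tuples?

First part: 1, 7, 8, 15, 23 → 38 → 61 (each term is the sum of the two before it).
Shade — repeats grey → black → white: grey, black, white, grey, black → white → grey.
Letter: letters move back 2 places in the alphabet; R, P, N, L, J → H → F.
Putting the parts together: [38 | white | H] and then [61 | grey | F].

[38 | white | H], [61 | grey | F]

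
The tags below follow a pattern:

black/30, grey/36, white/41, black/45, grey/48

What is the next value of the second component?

50

For the second component, differences are 6, 5, 4, … (decreasing by 1 each time): 30, 36, 41, 45, 48 → 50.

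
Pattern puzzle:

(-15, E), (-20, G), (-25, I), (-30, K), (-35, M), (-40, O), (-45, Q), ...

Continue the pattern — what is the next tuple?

First component — −5 each step: -15, -20, -25, -30, -35, -40, -45 → -50.
Letter: E, G, I, K, M, O, Q → S (letters move forward 2 places in the alphabet).
Combining the parts gives (-50, S).

(-50, S)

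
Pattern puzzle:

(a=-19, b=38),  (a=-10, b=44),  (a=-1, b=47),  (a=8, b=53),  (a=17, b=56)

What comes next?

A — +9 each step: -19, -10, -1, 8, 17 → 26.
B: 38, 44, 47, 53, 56 → 62 (alternating steps +6, +3, +6, +3, …).
Putting it together: (a=26, b=62).

(a=26, b=62)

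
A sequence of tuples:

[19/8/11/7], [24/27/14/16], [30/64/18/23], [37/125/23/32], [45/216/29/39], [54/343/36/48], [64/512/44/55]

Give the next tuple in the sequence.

[75/729/53/64]

First component: differences are 5, 6, 7, … (increasing by 1 each time); 19, 24, 30, 37, 45, 54, 64 → 75.
Second component — perfect cubes: 2³, 3³, 4³, …: 8, 27, 64, 125, 216, 343, 512 → 729.
Third component: differences are 3, 4, 5, … (increasing by 1 each time), so 11, 14, 18, 23, 29, 36, 44 → 53.
Fourth component goes 7, 16, 23, 32, 39, 48, 55 → 64 (alternating steps +9, +7, +9, +7, …).
Combining the parts gives [75/729/53/64].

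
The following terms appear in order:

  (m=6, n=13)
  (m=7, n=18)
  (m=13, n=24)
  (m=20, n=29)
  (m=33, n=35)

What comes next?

M — each term is the sum of the two before it: 6, 7, 13, 20, 33 → 53.
For the n, alternating steps +5, +6, +5, +6, …: 13, 18, 24, 29, 35 → 40.
Combining the parts gives (m=53, n=40).

(m=53, n=40)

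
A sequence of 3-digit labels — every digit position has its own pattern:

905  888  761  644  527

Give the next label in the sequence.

400

First digit: −1 each step, mod 10, so 9, 8, 7, 6, 5 → 4.
Second digit: −2 each step, mod 10, so 0, 8, 6, 4, 2 → 0.
Third digit goes 5, 8, 1, 4, 7 → 0 (+3 each step, mod 10).
Putting it together: 400.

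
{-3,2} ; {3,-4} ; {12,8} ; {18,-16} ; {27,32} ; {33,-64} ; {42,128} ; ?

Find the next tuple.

First slot: -3, 3, 12, 18, 27, 33, 42 → 48 (alternating steps +6, +9, +6, +9, …).
Second slot goes 2, -4, 8, -16, 32, -64, 128 → -256 (×(-2) each step).
Putting it together: {48,-256}.

{48,-256}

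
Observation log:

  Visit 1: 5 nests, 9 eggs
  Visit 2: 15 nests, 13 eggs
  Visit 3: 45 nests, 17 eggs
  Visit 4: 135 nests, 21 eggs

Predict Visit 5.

405 nests, 25 eggs

Nests: ×3 each step; 5, 15, 45, 135 → 405.
Eggs: +4 each step; 9, 13, 17, 21 → 25.
Combining the parts gives 405 nests, 25 eggs.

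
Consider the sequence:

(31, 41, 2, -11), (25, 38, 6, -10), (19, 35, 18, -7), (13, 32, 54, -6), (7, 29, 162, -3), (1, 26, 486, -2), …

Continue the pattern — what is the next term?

First coordinate: 31, 25, 19, 13, 7, 1 → -5 (−6 each step).
For the second coordinate, −3 each step: 41, 38, 35, 32, 29, 26 → 23.
Third coordinate goes 2, 6, 18, 54, 162, 486 → 1458 (×3 each step).
Fourth coordinate: alternating steps +1, +3, +1, +3, …, so -11, -10, -7, -6, -3, -2 → 1.
So the next term is (-5, 23, 1458, 1).

(-5, 23, 1458, 1)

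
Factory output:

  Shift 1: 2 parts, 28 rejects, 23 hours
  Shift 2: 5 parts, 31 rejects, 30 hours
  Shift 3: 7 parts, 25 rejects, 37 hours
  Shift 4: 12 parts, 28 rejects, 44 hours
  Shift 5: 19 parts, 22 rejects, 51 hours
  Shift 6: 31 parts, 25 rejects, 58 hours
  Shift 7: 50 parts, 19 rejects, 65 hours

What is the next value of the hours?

Parts: each term is the sum of the two before it, so 2, 5, 7, 12, 19, 31, 50 → 81.
For the rejects, alternating steps +3, −6, +3, −6, …: 28, 31, 25, 28, 22, 25, 19 → 22.
For the hours, +7 each step: 23, 30, 37, 44, 51, 58, 65 → 72.

72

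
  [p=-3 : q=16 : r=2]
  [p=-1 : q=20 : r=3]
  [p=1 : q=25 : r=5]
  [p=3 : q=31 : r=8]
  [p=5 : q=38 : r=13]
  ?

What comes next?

[p=7 : q=46 : r=21]

P goes -3, -1, 1, 3, 5 → 7 (+2 each step).
Q: 16, 20, 25, 31, 38 → 46 (differences are 4, 5, 6, … (increasing by 1 each time)).
For the r, each term is the sum of the two before it: 2, 3, 5, 8, 13 → 21.
Combining the parts gives [p=7 : q=46 : r=21].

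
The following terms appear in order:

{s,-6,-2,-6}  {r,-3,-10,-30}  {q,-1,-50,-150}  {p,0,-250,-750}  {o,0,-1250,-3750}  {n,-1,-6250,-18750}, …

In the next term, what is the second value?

Letter — letters move back 1 place in the alphabet: s, r, q, p, o, n → m.
For the second value, differences are 3, 2, 1, … (decreasing by 1 each time): -6, -3, -1, 0, 0, -1 → -3.
Third value: ×5 each step; -2, -10, -50, -250, -1250, -6250 → -31250.
Fourth value: always 3 × the third value, so -6, -30, -150, -750, -3750, -18750 → -93750.

-3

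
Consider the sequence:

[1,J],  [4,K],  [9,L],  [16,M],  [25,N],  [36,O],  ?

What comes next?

First entry goes 1, 4, 9, 16, 25, 36 → 49 (perfect squares: 1², 2², 3², …).
Letter: letters move forward 1 place in the alphabet, so J, K, L, M, N, O → P.
Putting it together: [49,P].

[49,P]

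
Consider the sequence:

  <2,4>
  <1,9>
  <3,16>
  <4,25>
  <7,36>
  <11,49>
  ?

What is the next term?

<18,64>

First coordinate — each term is the sum of the two before it: 2, 1, 3, 4, 7, 11 → 18.
Second coordinate: perfect squares: 2², 3², 4², …; 4, 9, 16, 25, 36, 49 → 64.
Combining the parts gives <18,64>.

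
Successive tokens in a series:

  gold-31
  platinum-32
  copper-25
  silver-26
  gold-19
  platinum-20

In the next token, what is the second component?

13

Second component goes 31, 32, 25, 26, 19, 20 → 13 (alternating steps +1, −7, +1, −7, …).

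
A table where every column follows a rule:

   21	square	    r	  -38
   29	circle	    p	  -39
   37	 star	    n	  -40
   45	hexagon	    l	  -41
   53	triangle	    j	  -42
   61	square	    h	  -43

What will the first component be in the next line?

For the first component, +8 each step: 21, 29, 37, 45, 53, 61 → 69.
For the shape, repeats square → circle → star → hexagon → triangle: square, circle, star, hexagon, triangle, square → circle.
Letter: letters move back 2 places in the alphabet, so r, p, n, l, j, h → f.
Fourth component — −1 each step: -38, -39, -40, -41, -42, -43 → -44.

69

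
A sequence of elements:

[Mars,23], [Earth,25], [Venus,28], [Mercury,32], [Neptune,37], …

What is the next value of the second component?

For the planet, runs backward through the planets Mercury→Neptune: Mars, Earth, Venus, Mercury, Neptune → Uranus.
Second component: differences are 2, 3, 4, … (increasing by 1 each time), so 23, 25, 28, 32, 37 → 43.

43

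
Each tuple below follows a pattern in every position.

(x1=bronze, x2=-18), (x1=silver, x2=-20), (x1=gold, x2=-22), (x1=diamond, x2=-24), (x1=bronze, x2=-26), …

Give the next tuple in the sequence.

(x1=silver, x2=-28)

X1 goes bronze, silver, gold, diamond, bronze → silver (repeats bronze → silver → gold → diamond).
X2: -18, -20, -22, -24, -26 → -28 (−2 each step).
Putting it together: (x1=silver, x2=-28).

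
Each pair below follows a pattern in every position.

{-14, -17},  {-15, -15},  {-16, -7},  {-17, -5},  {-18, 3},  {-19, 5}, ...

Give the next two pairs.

First component — −1 each step: -14, -15, -16, -17, -18, -19 → -20 → -21.
Second component: -17, -15, -7, -5, 3, 5 → 13 → 15 (alternating steps +2, +8, +2, +8, …).
Putting the parts together: {-20, 13} and then {-21, 15}.

{-20, 13}, {-21, 15}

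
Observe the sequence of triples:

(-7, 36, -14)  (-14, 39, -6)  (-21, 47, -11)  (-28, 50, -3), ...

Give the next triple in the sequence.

(-35, 58, -8)

First slot: −7 each step; -7, -14, -21, -28 → -35.
Second slot goes 36, 39, 47, 50 → 58 (alternating steps +3, +8, +3, +8, …).
For the third slot, alternating steps +8, −5, +8, −5, …: -14, -6, -11, -3 → -8.
So the next triple is (-35, 58, -8).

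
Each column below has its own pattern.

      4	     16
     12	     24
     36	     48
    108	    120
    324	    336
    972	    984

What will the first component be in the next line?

First component — ×3 each step: 4, 12, 36, 108, 324, 972 → 2916.
For the second component, always 12 more than the first component: 16, 24, 48, 120, 336, 984 → 2928.

2916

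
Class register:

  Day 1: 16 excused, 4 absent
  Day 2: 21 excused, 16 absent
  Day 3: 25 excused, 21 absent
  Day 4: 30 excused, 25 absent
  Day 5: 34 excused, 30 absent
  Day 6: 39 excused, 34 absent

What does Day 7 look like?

43 excused, 39 absent

Excused: alternating steps +5, +4, +5, +4, …, so 16, 21, 25, 30, 34, 39 → 43.
Absent: always the previous value of the excused, so 4, 16, 21, 25, 30, 34 → 39.
Putting it together: 43 excused, 39 absent.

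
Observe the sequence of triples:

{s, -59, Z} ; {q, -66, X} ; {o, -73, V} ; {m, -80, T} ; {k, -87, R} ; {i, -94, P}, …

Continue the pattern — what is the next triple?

For the first letter, letters move back 2 places in the alphabet: s, q, o, m, k, i → g.
Second component: −7 each step, so -59, -66, -73, -80, -87, -94 → -101.
Second letter: letters move back 2 places in the alphabet; Z, X, V, T, R, P → N.
So the next triple is {g, -101, N}.

{g, -101, N}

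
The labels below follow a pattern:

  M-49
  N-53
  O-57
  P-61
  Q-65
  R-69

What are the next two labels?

S-73, T-77

For the letter, letters move forward 1 place in the alphabet: M, N, O, P, Q, R → S → T.
Second component goes 49, 53, 57, 61, 65, 69 → 73 → 77 (+4 each step).
So the next two labels are S-73 and T-77.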